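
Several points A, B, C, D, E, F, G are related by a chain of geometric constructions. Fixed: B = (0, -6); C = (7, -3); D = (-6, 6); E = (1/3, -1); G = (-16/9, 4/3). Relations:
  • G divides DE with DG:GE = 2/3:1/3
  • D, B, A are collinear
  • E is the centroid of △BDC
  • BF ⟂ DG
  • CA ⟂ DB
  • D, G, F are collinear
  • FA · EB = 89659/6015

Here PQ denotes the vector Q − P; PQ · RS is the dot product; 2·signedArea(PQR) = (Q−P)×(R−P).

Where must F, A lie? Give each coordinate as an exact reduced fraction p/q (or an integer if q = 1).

A = (1/5, -32/5)
F = (1071/401, -1437/401)

1. F_x = 1071/401  [D, G, F are collinear ∩ BF ⟂ DG]
2. F_y = -1437/401  [D, G, F are collinear ∩ BF ⟂ DG]
   → F = (1071/401, -1437/401)
3. A_x = 1/5  [D, B, A are collinear ∩ CA ⟂ DB]
4. A_y = -32/5  [D, B, A are collinear ∩ CA ⟂ DB]
   → A = (1/5, -32/5)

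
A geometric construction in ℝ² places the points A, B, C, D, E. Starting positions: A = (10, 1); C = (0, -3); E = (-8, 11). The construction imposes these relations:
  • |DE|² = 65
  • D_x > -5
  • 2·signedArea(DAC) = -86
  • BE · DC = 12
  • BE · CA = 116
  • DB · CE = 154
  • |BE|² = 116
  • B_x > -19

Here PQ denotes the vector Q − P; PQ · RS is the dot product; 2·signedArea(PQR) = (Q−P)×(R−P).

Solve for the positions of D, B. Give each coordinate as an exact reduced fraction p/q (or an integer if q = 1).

B = (-18, 7)
D = (-4, 4)

1. D_x = -4  [line 4·x + -10·y + 56 = 0 ∩ |DE|² = 65]
2. D_y = 4  [line 4·x + -10·y + 56 = 0 ∩ |DE|² = 65]
   → D = (-4, 4)
3. B_x = -18  [BE · DC = 12 ∩ BE · CA = 116]
4. B_y = 7  [BE · DC = 12 ∩ BE · CA = 116]
   → B = (-18, 7)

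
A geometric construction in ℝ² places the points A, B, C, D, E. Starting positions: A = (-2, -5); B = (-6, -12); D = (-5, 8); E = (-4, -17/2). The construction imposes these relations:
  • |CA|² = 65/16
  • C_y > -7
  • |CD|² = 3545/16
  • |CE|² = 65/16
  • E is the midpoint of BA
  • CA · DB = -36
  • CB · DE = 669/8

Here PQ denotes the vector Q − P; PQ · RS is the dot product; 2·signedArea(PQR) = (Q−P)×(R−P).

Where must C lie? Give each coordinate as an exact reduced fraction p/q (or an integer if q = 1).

1. C_x = -3  [CB · DE = 669/8 ∩ CA · DB = -36]
2. C_y = -27/4  [CB · DE = 669/8 ∩ CA · DB = -36]
   → C = (-3, -27/4)

C = (-3, -27/4)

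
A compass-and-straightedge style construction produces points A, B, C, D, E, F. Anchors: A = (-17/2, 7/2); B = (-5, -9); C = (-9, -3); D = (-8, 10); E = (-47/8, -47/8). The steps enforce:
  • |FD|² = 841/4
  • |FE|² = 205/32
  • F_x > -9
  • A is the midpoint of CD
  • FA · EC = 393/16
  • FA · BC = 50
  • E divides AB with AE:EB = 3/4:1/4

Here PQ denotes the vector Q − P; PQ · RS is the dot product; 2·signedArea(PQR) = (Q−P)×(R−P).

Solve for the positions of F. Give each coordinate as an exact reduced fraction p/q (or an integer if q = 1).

F = (-8, -9/2)

1. F_x = -8  [FA · EC = 393/16 ∩ FA · BC = 50]
2. F_y = -9/2  [FA · EC = 393/16 ∩ FA · BC = 50]
   → F = (-8, -9/2)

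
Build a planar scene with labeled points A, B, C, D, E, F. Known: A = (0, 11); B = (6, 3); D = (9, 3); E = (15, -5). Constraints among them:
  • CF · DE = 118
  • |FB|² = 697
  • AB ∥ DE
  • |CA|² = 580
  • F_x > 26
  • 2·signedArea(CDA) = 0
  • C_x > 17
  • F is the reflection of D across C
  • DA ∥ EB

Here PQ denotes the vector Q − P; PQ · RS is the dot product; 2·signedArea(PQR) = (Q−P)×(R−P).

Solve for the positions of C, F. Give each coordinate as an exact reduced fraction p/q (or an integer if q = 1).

1. C_x = 18  [line -8·x + -9·y + 99 = 0 ∩ |CA|² = 580]
2. C_y = -5  [line -8·x + -9·y + 99 = 0 ∩ |CA|² = 580]
   → C = (18, -5)
3. F_x = 27  [F is the reflection of D across C]
4. F_y = -13  [F is the reflection of D across C]
   → F = (27, -13)

C = (18, -5)
F = (27, -13)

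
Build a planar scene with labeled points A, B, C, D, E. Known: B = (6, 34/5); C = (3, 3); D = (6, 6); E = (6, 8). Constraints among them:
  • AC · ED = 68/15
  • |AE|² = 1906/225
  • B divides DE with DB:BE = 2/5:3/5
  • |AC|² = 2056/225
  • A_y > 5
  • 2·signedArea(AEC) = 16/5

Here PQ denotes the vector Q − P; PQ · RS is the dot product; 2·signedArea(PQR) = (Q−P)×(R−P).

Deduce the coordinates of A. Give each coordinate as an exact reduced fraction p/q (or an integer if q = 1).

A = (5, 79/15)

1. A_x = 5  [AC · ED = 68/15 ∩ 2·signedArea(AEC) = 16/5]
2. A_y = 79/15  [AC · ED = 68/15 ∩ 2·signedArea(AEC) = 16/5]
   → A = (5, 79/15)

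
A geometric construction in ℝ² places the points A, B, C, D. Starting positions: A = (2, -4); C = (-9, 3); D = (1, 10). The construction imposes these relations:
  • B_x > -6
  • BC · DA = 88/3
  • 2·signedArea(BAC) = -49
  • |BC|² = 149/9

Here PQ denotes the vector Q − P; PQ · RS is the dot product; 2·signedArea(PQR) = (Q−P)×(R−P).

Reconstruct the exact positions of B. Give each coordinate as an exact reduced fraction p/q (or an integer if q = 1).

1. B_x = -17/3  [2·signedArea(BAC) = -49 ∩ BC · DA = 88/3]
2. B_y = 16/3  [2·signedArea(BAC) = -49 ∩ BC · DA = 88/3]
   → B = (-17/3, 16/3)

B = (-17/3, 16/3)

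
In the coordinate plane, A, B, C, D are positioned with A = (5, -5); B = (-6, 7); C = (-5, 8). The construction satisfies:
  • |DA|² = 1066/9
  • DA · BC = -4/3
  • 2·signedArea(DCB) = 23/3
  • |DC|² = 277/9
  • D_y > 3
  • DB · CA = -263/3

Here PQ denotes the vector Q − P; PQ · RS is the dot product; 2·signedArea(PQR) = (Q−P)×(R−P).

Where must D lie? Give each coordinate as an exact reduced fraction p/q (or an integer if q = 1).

1. D_x = -2  [2·signedArea(DCB) = 23/3 ∩ DB · CA = -263/3]
2. D_y = 10/3  [2·signedArea(DCB) = 23/3 ∩ DB · CA = -263/3]
   → D = (-2, 10/3)

D = (-2, 10/3)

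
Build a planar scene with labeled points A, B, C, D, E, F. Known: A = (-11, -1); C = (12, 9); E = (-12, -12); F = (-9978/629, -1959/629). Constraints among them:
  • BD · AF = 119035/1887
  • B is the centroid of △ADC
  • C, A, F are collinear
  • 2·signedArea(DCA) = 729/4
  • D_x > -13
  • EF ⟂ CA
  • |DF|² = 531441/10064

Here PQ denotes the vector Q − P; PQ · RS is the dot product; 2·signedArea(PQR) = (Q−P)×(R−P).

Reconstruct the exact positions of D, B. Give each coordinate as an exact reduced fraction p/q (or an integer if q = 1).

1. D_x = -16311/1258  [line 10·x + -23·y + -381/4 = 0 ∩ |DF|² = 531441/10064]
2. D_y = -24603/2516  [line 10·x + -23·y + -381/4 = 0 ∩ |DF|² = 531441/10064]
   → D = (-16311/1258, -24603/2516)
3. B_x = -15053/3774  [B is the centroid of △ADC]
4. B_y = -4475/7548  [B is the centroid of △ADC]
   → B = (-15053/3774, -4475/7548)

B = (-15053/3774, -4475/7548)
D = (-16311/1258, -24603/2516)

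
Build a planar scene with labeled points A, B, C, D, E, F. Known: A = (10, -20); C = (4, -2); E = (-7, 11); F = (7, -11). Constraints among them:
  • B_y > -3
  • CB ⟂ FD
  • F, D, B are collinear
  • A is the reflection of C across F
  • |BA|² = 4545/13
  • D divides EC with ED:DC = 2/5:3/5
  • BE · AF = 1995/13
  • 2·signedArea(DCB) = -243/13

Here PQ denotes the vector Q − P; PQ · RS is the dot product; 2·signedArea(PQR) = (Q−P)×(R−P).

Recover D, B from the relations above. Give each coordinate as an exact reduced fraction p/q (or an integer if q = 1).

B = (31/13, -38/13)
D = (-13/5, 29/5)

1. D_x = -13/5  [D divides EC with ED:DC = 2/5:3/5]
2. D_y = 29/5  [D divides EC with ED:DC = 2/5:3/5]
   → D = (-13/5, 29/5)
3. B_x = 31/13  [F, D, B are collinear ∩ CB ⟂ FD]
4. B_y = -38/13  [F, D, B are collinear ∩ CB ⟂ FD]
   → B = (31/13, -38/13)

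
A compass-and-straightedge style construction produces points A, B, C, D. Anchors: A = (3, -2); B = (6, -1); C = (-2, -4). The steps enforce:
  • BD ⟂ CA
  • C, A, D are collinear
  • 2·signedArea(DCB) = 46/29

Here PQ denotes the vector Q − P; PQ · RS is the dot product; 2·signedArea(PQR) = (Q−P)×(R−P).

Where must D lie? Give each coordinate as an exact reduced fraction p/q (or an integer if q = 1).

1. D_x = 172/29  [C, A, D are collinear ∩ BD ⟂ CA]
2. D_y = -24/29  [C, A, D are collinear ∩ BD ⟂ CA]
   → D = (172/29, -24/29)

D = (172/29, -24/29)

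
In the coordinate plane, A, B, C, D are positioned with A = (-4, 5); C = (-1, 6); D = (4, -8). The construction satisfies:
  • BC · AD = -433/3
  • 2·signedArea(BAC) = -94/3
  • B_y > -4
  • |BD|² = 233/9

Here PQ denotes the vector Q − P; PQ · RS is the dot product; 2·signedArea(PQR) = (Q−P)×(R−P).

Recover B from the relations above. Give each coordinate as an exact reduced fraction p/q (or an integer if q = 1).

1. B_x = 4/3  [BC · AD = -433/3 ∩ 2·signedArea(BAC) = -94/3]
2. B_y = -11/3  [BC · AD = -433/3 ∩ 2·signedArea(BAC) = -94/3]
   → B = (4/3, -11/3)

B = (4/3, -11/3)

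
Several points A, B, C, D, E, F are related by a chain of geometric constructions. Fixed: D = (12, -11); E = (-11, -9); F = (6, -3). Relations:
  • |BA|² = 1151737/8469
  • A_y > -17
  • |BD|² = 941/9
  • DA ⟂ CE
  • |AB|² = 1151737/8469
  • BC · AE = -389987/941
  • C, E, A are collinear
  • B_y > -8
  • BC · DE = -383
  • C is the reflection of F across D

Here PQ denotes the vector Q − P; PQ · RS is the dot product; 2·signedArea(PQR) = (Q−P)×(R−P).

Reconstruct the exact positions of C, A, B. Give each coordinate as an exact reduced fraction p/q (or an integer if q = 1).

A = (9572/941, -15339/941)
B = (7/3, -23/3)
C = (18, -19)

1. C_x = 18  [C is the reflection of F across D]
2. C_y = -19  [C is the reflection of F across D]
   → C = (18, -19)
3. A_x = 9572/941  [C, E, A are collinear ∩ DA ⟂ CE]
4. A_y = -15339/941  [C, E, A are collinear ∩ DA ⟂ CE]
   → A = (9572/941, -15339/941)
5. B_x = 7/3  [BC · AE = -389987/941 ∩ BC · DE = -383]
6. B_y = -23/3  [BC · AE = -389987/941 ∩ BC · DE = -383]
   → B = (7/3, -23/3)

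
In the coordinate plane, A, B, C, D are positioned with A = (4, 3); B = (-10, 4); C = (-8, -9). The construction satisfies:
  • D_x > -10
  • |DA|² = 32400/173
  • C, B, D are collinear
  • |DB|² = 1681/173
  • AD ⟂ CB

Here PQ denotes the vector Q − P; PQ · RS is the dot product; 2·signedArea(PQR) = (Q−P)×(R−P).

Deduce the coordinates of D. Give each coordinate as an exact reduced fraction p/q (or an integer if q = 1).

D = (-1648/173, 159/173)

1. D_x = -1648/173  [C, B, D are collinear ∩ AD ⟂ CB]
2. D_y = 159/173  [C, B, D are collinear ∩ AD ⟂ CB]
   → D = (-1648/173, 159/173)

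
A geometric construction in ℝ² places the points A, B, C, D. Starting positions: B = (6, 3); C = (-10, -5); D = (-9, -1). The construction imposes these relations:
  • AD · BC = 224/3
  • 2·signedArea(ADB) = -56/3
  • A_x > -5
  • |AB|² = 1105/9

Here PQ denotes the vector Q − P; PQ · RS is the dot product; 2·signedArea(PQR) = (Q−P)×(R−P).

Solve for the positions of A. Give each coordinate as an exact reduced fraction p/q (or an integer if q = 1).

1. A_x = -13/3  [AD · BC = 224/3 ∩ 2·signedArea(ADB) = -56/3]
2. A_y = -1  [AD · BC = 224/3 ∩ 2·signedArea(ADB) = -56/3]
   → A = (-13/3, -1)

A = (-13/3, -1)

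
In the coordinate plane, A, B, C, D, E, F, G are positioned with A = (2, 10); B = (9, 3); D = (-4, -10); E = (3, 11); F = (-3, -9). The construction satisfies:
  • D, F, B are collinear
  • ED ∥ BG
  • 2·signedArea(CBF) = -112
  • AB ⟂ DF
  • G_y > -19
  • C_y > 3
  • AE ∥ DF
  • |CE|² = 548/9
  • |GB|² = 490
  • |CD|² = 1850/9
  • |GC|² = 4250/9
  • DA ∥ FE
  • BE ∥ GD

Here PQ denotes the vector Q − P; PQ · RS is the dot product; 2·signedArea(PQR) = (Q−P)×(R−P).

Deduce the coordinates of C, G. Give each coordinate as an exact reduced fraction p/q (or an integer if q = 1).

1. C_x = 1/3  [line 12·x + -12·y + 40 = 0 ∩ |CD|² = 1850/9]
2. C_y = 11/3  [line 12·x + -12·y + 40 = 0 ∩ |CD|² = 1850/9]
   → C = (1/3, 11/3)
3. G_x = 2  [BE ∥ GD ∩ ED ∥ BG]
4. G_y = -18  [BE ∥ GD ∩ ED ∥ BG]
   → G = (2, -18)

C = (1/3, 11/3)
G = (2, -18)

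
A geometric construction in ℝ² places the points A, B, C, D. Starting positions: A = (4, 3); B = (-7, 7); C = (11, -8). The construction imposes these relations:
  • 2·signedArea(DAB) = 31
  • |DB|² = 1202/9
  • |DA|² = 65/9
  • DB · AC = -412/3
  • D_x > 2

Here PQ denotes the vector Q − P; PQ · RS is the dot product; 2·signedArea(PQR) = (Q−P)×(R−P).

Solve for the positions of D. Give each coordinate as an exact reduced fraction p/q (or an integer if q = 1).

D = (8/3, 2/3)

1. D_x = 8/3  [2·signedArea(DAB) = 31 ∩ DB · AC = -412/3]
2. D_y = 2/3  [2·signedArea(DAB) = 31 ∩ DB · AC = -412/3]
   → D = (8/3, 2/3)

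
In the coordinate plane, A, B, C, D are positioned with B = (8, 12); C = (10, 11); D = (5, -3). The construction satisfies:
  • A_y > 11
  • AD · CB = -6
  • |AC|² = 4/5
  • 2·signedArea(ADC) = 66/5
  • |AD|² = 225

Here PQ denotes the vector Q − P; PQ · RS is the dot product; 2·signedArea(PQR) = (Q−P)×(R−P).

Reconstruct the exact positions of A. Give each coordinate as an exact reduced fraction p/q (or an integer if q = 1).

A = (46/5, 57/5)

1. A_x = 46/5  [AD · CB = -6 ∩ 2·signedArea(ADC) = 66/5]
2. A_y = 57/5  [AD · CB = -6 ∩ 2·signedArea(ADC) = 66/5]
   → A = (46/5, 57/5)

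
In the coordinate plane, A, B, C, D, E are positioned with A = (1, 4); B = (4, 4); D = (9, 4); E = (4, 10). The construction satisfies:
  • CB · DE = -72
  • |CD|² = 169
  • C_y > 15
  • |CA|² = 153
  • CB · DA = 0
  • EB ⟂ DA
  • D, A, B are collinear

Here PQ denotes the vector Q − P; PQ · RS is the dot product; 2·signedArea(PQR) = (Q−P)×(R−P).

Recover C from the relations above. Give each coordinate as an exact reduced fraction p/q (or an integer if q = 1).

C = (4, 16)

1. C_x = 4  [CB · DA = 0 ∩ CB · DE = -72]
2. C_y = 16  [CB · DA = 0 ∩ CB · DE = -72]
   → C = (4, 16)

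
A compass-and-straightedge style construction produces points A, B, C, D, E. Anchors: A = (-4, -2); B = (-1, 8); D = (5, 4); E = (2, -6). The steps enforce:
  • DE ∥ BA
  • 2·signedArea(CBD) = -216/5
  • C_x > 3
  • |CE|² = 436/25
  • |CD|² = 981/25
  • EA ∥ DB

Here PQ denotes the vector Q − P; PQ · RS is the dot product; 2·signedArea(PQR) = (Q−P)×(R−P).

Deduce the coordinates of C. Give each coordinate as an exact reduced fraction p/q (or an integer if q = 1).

C = (16/5, -2)

1. C_x = 16/5  [line 4·x + 6·y + -4/5 = 0 ∩ |CD|² = 981/25]
2. C_y = -2  [line 4·x + 6·y + -4/5 = 0 ∩ |CD|² = 981/25]
   → C = (16/5, -2)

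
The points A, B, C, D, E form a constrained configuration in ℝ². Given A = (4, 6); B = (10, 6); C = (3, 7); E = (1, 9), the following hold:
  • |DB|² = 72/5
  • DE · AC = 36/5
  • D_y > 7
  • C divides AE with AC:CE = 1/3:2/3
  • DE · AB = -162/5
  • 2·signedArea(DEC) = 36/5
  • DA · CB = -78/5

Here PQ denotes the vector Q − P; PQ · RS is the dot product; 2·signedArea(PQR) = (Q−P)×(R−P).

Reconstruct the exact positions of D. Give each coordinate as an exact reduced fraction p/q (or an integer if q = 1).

1. D_x = 32/5  [DA · CB = -78/5 ∩ DE · AB = -162/5]
2. D_y = 36/5  [DA · CB = -78/5 ∩ DE · AB = -162/5]
   → D = (32/5, 36/5)

D = (32/5, 36/5)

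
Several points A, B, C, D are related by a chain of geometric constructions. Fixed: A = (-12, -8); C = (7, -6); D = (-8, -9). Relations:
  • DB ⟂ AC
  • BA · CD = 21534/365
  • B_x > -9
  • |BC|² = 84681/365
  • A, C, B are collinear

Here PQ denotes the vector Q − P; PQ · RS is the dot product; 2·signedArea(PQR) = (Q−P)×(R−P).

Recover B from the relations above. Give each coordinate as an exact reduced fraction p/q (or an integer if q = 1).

1. B_x = -2974/365  [A, C, B are collinear ∩ DB ⟂ AC]
2. B_y = -2772/365  [A, C, B are collinear ∩ DB ⟂ AC]
   → B = (-2974/365, -2772/365)

B = (-2974/365, -2772/365)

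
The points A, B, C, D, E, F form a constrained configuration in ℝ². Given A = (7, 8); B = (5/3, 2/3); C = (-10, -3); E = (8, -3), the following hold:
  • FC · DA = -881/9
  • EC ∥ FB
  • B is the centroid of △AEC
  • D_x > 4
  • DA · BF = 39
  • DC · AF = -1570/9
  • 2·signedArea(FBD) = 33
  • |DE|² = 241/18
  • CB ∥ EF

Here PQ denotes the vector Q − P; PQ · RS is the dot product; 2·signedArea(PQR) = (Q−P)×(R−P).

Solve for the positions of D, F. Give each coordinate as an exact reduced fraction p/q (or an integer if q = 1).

1. F_x = 59/3  [EC ∥ FB ∩ CB ∥ EF]
2. F_y = 2/3  [EC ∥ FB ∩ CB ∥ EF]
   → F = (59/3, 2/3)
3. D_x = 29/6  [DA · BF = 39 ∩ 2·signedArea(FBD) = 33]
4. D_y = -7/6  [DA · BF = 39 ∩ 2·signedArea(FBD) = 33]
   → D = (29/6, -7/6)

D = (29/6, -7/6)
F = (59/3, 2/3)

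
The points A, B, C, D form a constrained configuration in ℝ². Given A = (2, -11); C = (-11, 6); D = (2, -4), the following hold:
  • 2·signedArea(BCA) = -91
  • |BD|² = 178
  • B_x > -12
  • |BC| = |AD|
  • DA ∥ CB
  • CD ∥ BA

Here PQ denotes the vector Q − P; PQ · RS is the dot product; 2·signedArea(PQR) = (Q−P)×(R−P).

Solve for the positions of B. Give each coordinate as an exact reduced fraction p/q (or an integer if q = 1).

1. B_x = -11  [CD ∥ BA ∩ DA ∥ CB]
2. B_y = -1  [CD ∥ BA ∩ DA ∥ CB]
   → B = (-11, -1)

B = (-11, -1)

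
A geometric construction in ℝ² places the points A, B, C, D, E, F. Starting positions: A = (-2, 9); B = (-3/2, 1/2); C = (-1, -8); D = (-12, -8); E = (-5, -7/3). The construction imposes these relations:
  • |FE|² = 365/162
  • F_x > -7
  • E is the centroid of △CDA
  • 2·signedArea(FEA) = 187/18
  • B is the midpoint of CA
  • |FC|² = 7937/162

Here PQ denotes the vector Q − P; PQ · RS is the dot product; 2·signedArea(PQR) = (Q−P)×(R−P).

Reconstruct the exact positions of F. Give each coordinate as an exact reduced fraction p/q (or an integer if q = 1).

1. F_x = -37/6  [line -34/3·x + 3·y + -1081/18 = 0 ∩ |FC|² = 7937/162]
2. F_y = -59/18  [line -34/3·x + 3·y + -1081/18 = 0 ∩ |FC|² = 7937/162]
   → F = (-37/6, -59/18)

F = (-37/6, -59/18)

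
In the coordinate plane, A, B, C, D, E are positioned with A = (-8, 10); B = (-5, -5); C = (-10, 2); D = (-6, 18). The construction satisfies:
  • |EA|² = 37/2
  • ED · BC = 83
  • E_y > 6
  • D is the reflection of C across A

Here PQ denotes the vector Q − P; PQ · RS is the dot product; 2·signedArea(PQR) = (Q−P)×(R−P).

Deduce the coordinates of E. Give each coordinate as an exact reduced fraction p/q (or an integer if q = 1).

1. E_x = -11/2  [line 5·x + -7·y + 73 = 0 ∩ |EA|² = 37/2]
2. E_y = 13/2  [line 5·x + -7·y + 73 = 0 ∩ |EA|² = 37/2]
   → E = (-11/2, 13/2)

E = (-11/2, 13/2)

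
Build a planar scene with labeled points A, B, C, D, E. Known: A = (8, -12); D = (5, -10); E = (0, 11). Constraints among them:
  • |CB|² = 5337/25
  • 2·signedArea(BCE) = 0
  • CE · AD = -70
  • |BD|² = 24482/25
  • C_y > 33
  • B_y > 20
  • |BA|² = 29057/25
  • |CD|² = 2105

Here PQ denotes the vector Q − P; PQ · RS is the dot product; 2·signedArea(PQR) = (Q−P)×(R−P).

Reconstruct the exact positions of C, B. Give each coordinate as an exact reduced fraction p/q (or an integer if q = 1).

B = (-16/5, 101/5)
C = (-8, 34)

1. C_x = -8  [line 3·x + -2·y + 92 = 0 ∩ |CD|² = 2105]
2. C_y = 34  [line 3·x + -2·y + 92 = 0 ∩ |CD|² = 2105]
   → C = (-8, 34)
3. B_x = -16/5  [line 23·x + 8·y + -88 = 0 ∩ |BA|² = 29057/25]
4. B_y = 101/5  [line 23·x + 8·y + -88 = 0 ∩ |BA|² = 29057/25]
   → B = (-16/5, 101/5)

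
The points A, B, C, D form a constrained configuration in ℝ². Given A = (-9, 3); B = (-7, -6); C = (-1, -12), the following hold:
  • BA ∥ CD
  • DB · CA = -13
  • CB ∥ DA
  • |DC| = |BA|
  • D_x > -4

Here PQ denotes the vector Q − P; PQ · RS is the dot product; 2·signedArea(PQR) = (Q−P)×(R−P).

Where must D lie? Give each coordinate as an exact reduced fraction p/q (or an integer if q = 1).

D = (-3, -3)

1. D_x = -3  [CB ∥ DA ∩ BA ∥ CD]
2. D_y = -3  [CB ∥ DA ∩ BA ∥ CD]
   → D = (-3, -3)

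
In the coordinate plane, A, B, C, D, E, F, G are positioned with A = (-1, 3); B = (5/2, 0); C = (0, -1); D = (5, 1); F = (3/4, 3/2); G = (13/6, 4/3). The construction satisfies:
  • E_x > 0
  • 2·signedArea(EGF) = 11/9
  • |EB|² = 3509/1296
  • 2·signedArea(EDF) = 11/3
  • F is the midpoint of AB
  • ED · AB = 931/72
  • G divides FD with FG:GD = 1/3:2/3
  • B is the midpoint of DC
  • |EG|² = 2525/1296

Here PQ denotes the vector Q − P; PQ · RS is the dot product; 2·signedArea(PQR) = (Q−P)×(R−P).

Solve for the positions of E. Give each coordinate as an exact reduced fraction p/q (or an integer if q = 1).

1. E_x = 35/36  [2·signedArea(EDF) = 11/3 ∩ ED · AB = 931/72]
2. E_y = 11/18  [2·signedArea(EDF) = 11/3 ∩ ED · AB = 931/72]
   → E = (35/36, 11/18)

E = (35/36, 11/18)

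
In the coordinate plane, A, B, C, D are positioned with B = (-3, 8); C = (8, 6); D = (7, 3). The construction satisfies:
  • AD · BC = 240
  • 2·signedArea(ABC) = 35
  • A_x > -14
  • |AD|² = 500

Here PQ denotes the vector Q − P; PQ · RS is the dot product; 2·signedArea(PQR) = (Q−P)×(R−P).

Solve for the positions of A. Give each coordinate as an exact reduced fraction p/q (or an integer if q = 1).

A = (-13, 13)

1. A_x = -13  [AD · BC = 240 ∩ 2·signedArea(ABC) = 35]
2. A_y = 13  [AD · BC = 240 ∩ 2·signedArea(ABC) = 35]
   → A = (-13, 13)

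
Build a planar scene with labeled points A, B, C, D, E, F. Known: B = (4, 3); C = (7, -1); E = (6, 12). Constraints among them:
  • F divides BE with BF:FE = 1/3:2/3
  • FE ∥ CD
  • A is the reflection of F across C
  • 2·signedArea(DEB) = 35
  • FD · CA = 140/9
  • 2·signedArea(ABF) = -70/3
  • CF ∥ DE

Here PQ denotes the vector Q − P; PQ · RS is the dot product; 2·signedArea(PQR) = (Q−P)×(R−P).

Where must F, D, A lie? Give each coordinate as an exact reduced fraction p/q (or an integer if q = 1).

1. F_x = 14/3  [F divides BE with BF:FE = 1/3:2/3]
2. F_y = 6  [F divides BE with BF:FE = 1/3:2/3]
   → F = (14/3, 6)
3. D_x = 25/3  [CF ∥ DE ∩ FE ∥ CD]
4. D_y = 5  [CF ∥ DE ∩ FE ∥ CD]
   → D = (25/3, 5)
5. A_x = 28/3  [A is the reflection of F across C]
6. A_y = -8  [A is the reflection of F across C]
   → A = (28/3, -8)

A = (28/3, -8)
D = (25/3, 5)
F = (14/3, 6)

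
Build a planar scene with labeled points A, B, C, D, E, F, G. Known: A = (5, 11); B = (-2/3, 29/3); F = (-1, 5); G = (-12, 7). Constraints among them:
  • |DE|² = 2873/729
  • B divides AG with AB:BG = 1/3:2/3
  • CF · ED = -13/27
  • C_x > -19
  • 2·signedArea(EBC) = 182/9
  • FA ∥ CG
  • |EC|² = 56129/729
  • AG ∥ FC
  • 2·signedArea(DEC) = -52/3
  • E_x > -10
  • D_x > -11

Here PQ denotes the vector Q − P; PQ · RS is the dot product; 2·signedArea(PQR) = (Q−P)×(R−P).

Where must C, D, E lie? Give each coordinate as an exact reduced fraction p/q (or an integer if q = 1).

1. C_x = -18  [FA ∥ CG ∩ AG ∥ FC]
2. C_y = 1  [FA ∥ CG ∩ AG ∥ FC]
   → C = (-18, 1)
3. E_x = -263/27  [line 26/3·x + -52/3·y + 1378/9 = 0 ∩ |EC|² = 56129/729]
4. E_y = 107/27  [line 26/3·x + -52/3·y + 1378/9 = 0 ∩ |EC|² = 56129/729]
   → E = (-263/27, 107/27)
5. D_x = -92/9  [2·signedArea(DEC) = -52/3 ∩ CF · ED = -13/27]
6. D_y = 53/9  [2·signedArea(DEC) = -52/3 ∩ CF · ED = -13/27]
   → D = (-92/9, 53/9)

C = (-18, 1)
D = (-92/9, 53/9)
E = (-263/27, 107/27)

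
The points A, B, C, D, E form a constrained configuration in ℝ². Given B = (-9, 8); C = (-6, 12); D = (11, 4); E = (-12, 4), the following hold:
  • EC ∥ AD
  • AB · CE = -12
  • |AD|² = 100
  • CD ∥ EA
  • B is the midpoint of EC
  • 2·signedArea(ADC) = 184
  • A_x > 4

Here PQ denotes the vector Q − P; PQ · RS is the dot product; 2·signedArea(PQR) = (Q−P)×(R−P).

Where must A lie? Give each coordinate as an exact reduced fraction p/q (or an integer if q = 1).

A = (5, -4)

1. A_x = 5  [EC ∥ AD ∩ CD ∥ EA]
2. A_y = -4  [EC ∥ AD ∩ CD ∥ EA]
   → A = (5, -4)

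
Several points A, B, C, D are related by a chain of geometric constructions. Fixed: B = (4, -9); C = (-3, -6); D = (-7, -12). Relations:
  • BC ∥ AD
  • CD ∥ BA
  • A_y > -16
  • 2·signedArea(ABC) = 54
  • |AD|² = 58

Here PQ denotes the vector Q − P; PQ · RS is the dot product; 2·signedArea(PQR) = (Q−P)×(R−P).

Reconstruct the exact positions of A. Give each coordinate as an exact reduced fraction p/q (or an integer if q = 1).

A = (0, -15)

1. A_x = 0  [BC ∥ AD ∩ CD ∥ BA]
2. A_y = -15  [BC ∥ AD ∩ CD ∥ BA]
   → A = (0, -15)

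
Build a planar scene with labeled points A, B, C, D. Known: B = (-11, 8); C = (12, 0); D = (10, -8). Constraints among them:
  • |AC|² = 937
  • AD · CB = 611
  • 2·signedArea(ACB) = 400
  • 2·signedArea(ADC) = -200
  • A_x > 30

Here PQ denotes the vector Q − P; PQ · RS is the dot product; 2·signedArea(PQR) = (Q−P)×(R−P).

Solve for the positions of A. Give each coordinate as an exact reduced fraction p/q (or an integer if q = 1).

1. A_x = 31  [2·signedArea(ACB) = 400 ∩ AD · CB = 611]
2. A_y = -24  [2·signedArea(ACB) = 400 ∩ AD · CB = 611]
   → A = (31, -24)

A = (31, -24)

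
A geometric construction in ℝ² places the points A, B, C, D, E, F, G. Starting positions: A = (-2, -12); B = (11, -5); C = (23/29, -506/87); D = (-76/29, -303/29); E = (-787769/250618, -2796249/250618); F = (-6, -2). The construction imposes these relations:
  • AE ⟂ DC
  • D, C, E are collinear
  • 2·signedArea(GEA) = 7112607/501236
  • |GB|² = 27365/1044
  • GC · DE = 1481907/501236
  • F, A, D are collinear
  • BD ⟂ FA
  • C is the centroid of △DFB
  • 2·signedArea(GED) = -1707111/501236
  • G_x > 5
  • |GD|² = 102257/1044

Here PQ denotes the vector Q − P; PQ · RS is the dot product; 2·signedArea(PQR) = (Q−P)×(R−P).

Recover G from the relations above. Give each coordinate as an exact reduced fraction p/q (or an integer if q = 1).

G = (171/29, -941/174)

1. G_x = 171/29  [2·signedArea(GEA) = 7112607/501236 ∩ 2·signedArea(GED) = -1707111/501236]
2. G_y = -941/174  [2·signedArea(GEA) = 7112607/501236 ∩ 2·signedArea(GED) = -1707111/501236]
   → G = (171/29, -941/174)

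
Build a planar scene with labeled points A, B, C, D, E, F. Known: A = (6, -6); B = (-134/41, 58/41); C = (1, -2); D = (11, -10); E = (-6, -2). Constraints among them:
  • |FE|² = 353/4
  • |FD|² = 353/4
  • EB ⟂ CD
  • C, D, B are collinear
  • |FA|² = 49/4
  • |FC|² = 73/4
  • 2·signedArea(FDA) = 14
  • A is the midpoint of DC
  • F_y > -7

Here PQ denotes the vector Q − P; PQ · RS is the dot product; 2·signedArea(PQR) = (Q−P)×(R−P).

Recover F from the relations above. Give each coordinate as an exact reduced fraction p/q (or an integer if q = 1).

1. F_x = 5/2  [line -4·x + -5·y + -20 = 0 ∩ |FA|² = 49/4]
2. F_y = -6  [line -4·x + -5·y + -20 = 0 ∩ |FA|² = 49/4]
   → F = (5/2, -6)

F = (5/2, -6)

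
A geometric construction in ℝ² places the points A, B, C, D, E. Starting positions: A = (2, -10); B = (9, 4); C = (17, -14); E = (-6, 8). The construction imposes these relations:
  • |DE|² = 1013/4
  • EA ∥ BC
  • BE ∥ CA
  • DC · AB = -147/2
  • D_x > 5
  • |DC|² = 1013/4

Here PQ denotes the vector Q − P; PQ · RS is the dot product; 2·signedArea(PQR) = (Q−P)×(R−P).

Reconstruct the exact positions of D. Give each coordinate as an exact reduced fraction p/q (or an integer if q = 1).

1. D_x = 11/2  [line -7·x + -14·y + -7/2 = 0 ∩ |DE|² = 1013/4]
2. D_y = -3  [line -7·x + -14·y + -7/2 = 0 ∩ |DE|² = 1013/4]
   → D = (11/2, -3)

D = (11/2, -3)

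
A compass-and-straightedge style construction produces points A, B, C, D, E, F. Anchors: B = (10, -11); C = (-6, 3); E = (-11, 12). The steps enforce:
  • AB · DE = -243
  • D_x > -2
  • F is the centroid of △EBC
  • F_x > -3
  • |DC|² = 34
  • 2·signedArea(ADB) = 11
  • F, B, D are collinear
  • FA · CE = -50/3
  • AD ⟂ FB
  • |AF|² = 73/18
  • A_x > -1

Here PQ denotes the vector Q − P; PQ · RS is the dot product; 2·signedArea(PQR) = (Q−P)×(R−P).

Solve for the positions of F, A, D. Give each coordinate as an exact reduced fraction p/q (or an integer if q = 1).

1. F_x = -7/3  [F is the centroid of △EBC]
2. F_y = 4/3  [F is the centroid of △EBC]
   → F = (-7/3, 4/3)
3. A_x = -1/2  [line -5·x + 9·y + -7 = 0 ∩ |AF|² = 73/18]
4. A_y = 1/2  [line -5·x + 9·y + -7 = 0 ∩ |AF|² = 73/18]
   → A = (-1/2, 1/2)
5. D_x = -1  [2·signedArea(ADB) = 11 ∩ F, B, D are collinear]
6. D_y = 0  [2·signedArea(ADB) = 11 ∩ F, B, D are collinear]
   → D = (-1, 0)

A = (-1/2, 1/2)
D = (-1, 0)
F = (-7/3, 4/3)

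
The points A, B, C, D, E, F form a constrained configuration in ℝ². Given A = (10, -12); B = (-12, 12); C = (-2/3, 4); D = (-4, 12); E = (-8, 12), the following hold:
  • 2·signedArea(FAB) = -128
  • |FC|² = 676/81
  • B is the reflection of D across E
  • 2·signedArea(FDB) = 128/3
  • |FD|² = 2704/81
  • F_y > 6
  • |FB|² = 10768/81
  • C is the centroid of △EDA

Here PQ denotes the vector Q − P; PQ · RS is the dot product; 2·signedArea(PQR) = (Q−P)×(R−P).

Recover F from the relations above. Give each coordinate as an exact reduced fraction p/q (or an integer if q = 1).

1. F_x = -16/9  [2·signedArea(FDB) = 128/3 ∩ 2·signedArea(FAB) = -128]
2. F_y = 20/3  [2·signedArea(FDB) = 128/3 ∩ 2·signedArea(FAB) = -128]
   → F = (-16/9, 20/3)

F = (-16/9, 20/3)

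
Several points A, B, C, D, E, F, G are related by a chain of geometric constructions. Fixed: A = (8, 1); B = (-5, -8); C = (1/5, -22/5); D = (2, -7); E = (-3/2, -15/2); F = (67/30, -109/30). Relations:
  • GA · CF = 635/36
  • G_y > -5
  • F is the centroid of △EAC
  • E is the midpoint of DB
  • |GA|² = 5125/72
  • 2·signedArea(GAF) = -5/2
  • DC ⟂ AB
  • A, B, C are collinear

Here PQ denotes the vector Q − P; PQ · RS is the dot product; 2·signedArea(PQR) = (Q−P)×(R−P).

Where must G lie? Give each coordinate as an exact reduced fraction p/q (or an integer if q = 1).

1. G_x = 73/60  [2·signedArea(GAF) = -5/2 ∩ GA · CF = 635/36]
2. G_y = -241/60  [2·signedArea(GAF) = -5/2 ∩ GA · CF = 635/36]
   → G = (73/60, -241/60)

G = (73/60, -241/60)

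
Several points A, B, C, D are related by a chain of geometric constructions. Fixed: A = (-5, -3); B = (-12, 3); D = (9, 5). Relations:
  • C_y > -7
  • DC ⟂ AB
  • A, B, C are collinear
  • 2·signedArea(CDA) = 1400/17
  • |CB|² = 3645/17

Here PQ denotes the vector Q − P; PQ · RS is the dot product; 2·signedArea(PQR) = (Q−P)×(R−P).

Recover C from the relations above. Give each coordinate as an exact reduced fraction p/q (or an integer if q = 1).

1. C_x = -15/17  [A, B, C are collinear ∩ DC ⟂ AB]
2. C_y = -111/17  [A, B, C are collinear ∩ DC ⟂ AB]
   → C = (-15/17, -111/17)

C = (-15/17, -111/17)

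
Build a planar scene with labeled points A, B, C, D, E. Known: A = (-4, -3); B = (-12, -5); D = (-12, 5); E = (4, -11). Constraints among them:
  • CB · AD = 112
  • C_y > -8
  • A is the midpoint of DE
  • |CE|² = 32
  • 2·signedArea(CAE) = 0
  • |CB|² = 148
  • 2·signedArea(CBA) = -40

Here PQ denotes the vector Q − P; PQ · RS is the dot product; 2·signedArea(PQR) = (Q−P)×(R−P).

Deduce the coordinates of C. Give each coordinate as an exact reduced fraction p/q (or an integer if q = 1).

C = (0, -7)

1. C_x = 0  [2·signedArea(CAE) = 0 ∩ CB · AD = 112]
2. C_y = -7  [2·signedArea(CAE) = 0 ∩ CB · AD = 112]
   → C = (0, -7)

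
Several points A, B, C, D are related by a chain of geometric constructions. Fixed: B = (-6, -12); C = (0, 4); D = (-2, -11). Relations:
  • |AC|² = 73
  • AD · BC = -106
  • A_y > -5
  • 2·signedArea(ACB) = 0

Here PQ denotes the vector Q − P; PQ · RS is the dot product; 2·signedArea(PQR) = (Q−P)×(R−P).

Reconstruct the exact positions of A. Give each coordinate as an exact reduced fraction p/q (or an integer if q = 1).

A = (-3, -4)

1. A_x = -3  [2·signedArea(ACB) = 0 ∩ AD · BC = -106]
2. A_y = -4  [2·signedArea(ACB) = 0 ∩ AD · BC = -106]
   → A = (-3, -4)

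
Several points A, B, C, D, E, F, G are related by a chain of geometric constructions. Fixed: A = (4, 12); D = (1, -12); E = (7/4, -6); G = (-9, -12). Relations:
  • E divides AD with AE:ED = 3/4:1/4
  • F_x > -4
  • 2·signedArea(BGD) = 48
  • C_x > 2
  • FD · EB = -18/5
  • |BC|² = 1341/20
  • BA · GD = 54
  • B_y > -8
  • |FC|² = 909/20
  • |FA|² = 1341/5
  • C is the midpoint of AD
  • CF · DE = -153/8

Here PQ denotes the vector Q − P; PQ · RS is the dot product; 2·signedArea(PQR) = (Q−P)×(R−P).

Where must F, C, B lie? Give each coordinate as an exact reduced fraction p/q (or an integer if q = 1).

B = (-7/5, -36/5)
C = (5/2, 0)
F = (-19/5, -12/5)

1. C_x = 5/2  [C is the midpoint of AD]
2. C_y = 0  [C is the midpoint of AD]
   → C = (5/2, 0)
3. B_x = -7/5  [BA · GD = 54 ∩ 2·signedArea(BGD) = 48]
4. B_y = -36/5  [BA · GD = 54 ∩ 2·signedArea(BGD) = 48]
   → B = (-7/5, -36/5)
5. F_x = -19/5  [FD · EB = -18/5 ∩ CF · DE = -153/8]
6. F_y = -12/5  [FD · EB = -18/5 ∩ CF · DE = -153/8]
   → F = (-19/5, -12/5)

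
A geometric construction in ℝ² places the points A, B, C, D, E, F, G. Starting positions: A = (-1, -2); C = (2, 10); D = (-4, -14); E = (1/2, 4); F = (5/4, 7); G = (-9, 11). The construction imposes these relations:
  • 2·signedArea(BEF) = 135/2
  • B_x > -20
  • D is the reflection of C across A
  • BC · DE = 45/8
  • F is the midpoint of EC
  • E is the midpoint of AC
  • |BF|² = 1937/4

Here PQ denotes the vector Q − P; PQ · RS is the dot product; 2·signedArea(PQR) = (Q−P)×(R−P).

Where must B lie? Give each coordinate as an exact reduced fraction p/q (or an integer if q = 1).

1. B_x = -77/4  [2·signedArea(BEF) = 135/2 ∩ BC · DE = 45/8]
2. B_y = 15  [2·signedArea(BEF) = 135/2 ∩ BC · DE = 45/8]
   → B = (-77/4, 15)

B = (-77/4, 15)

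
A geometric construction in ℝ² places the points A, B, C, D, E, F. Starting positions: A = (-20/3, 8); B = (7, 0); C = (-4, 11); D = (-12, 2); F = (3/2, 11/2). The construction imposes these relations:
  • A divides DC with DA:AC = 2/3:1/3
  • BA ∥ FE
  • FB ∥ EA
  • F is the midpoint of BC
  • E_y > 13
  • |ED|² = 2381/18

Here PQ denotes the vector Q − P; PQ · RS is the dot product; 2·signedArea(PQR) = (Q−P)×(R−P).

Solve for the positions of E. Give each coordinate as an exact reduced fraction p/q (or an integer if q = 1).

E = (-73/6, 27/2)

1. E_x = -73/6  [FB ∥ EA ∩ BA ∥ FE]
2. E_y = 27/2  [FB ∥ EA ∩ BA ∥ FE]
   → E = (-73/6, 27/2)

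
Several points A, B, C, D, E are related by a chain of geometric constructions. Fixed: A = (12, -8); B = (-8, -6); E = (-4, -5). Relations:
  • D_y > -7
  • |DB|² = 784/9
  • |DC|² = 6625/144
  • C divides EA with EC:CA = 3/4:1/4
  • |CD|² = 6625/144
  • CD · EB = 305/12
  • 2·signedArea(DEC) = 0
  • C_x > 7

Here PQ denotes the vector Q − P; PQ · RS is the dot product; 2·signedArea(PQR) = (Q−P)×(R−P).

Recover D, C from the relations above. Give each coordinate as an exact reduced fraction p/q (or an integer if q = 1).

C = (8, -29/4)
D = (4/3, -6)

1. C_x = 8  [C divides EA with EC:CA = 3/4:1/4]
2. C_y = -29/4  [C divides EA with EC:CA = 3/4:1/4]
   → C = (8, -29/4)
3. D_x = 4/3  [2·signedArea(DEC) = 0 ∩ CD · EB = 305/12]
4. D_y = -6  [2·signedArea(DEC) = 0 ∩ CD · EB = 305/12]
   → D = (4/3, -6)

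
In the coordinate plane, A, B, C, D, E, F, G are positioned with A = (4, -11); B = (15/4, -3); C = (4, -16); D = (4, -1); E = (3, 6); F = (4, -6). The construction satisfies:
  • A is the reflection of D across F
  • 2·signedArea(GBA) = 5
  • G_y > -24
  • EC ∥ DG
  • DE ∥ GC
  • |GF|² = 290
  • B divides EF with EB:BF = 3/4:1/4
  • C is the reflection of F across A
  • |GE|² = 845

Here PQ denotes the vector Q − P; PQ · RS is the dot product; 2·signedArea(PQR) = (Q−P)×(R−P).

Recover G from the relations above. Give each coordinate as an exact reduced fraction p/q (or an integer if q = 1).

G = (5, -23)

1. G_x = 5  [DE ∥ GC ∩ EC ∥ DG]
2. G_y = -23  [DE ∥ GC ∩ EC ∥ DG]
   → G = (5, -23)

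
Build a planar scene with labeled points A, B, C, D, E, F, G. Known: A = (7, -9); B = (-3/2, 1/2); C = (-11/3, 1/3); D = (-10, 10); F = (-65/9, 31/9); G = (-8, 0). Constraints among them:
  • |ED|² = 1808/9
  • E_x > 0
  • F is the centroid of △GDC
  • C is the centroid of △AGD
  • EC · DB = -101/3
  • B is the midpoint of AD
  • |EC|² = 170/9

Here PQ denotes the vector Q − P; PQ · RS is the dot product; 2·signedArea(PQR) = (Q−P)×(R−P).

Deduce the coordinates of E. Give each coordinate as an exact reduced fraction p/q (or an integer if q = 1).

1. E_x = 2/3  [line -17/2·x + 19/2·y + -2/3 = 0 ∩ |EC|² = 170/9]
2. E_y = 2/3  [line -17/2·x + 19/2·y + -2/3 = 0 ∩ |EC|² = 170/9]
   → E = (2/3, 2/3)

E = (2/3, 2/3)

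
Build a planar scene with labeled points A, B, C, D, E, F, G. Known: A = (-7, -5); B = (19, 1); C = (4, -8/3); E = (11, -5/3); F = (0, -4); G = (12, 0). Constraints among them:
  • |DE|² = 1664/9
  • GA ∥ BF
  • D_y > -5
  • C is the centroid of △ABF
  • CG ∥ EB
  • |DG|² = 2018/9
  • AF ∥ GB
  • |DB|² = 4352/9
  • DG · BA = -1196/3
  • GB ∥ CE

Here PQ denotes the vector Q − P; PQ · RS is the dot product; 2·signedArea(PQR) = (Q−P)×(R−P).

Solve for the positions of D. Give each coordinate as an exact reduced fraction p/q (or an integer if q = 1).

D = (-7/3, -13/3)

1. D_x = -7/3  [line 26·x + 6·y + 260/3 = 0 ∩ |DE|² = 1664/9]
2. D_y = -13/3  [line 26·x + 6·y + 260/3 = 0 ∩ |DE|² = 1664/9]
   → D = (-7/3, -13/3)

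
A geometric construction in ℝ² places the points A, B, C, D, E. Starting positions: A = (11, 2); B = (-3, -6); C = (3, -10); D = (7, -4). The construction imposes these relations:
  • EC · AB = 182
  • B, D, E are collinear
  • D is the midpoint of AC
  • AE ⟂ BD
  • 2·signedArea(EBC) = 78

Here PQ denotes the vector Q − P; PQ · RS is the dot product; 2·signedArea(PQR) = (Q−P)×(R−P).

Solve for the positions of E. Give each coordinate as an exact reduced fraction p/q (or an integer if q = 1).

E = (12, -3)

1. E_x = 12  [B, D, E are collinear ∩ AE ⟂ BD]
2. E_y = -3  [B, D, E are collinear ∩ AE ⟂ BD]
   → E = (12, -3)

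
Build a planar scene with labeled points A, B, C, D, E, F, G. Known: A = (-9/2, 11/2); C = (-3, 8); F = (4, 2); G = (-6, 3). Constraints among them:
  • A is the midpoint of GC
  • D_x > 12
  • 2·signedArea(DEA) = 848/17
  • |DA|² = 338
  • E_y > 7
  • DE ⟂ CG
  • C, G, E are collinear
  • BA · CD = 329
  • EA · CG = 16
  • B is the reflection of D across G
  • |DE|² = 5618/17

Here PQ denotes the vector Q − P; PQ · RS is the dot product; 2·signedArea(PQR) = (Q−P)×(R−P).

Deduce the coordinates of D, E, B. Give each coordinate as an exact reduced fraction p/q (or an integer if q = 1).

B = (-49/2, 15/2)
D = (25/2, -3/2)
E = (-105/34, 267/34)

1. E_x = -105/34  [C, G, E are collinear ∩ EA · CG = 16]
2. E_y = 267/34  [C, G, E are collinear ∩ EA · CG = 16]
   → E = (-105/34, 267/34)
3. D_x = 25/2  [2·signedArea(DEA) = 848/17 ∩ DE ⟂ CG]
4. D_y = -3/2  [2·signedArea(DEA) = 848/17 ∩ DE ⟂ CG]
   → D = (25/2, -3/2)
5. B_x = -49/2  [B is the reflection of D across G]
6. B_y = 15/2  [B is the reflection of D across G]
   → B = (-49/2, 15/2)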